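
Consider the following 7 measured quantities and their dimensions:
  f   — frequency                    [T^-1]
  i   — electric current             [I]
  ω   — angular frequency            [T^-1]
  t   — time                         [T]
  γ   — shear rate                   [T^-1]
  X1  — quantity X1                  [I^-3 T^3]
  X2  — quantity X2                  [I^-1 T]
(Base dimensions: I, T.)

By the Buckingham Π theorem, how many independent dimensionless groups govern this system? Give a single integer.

Dimensional matrix (I×T by f×i×ω×t×γ×X1×X2):
  I: [ 0  1  0  0  0 -3 -1]
  T: [-1  0 -1  1 -1  3  1]
RREF → pivots at {f,i} ⇒ r = 2
7 vars − rank 2 = 5 Π groups

5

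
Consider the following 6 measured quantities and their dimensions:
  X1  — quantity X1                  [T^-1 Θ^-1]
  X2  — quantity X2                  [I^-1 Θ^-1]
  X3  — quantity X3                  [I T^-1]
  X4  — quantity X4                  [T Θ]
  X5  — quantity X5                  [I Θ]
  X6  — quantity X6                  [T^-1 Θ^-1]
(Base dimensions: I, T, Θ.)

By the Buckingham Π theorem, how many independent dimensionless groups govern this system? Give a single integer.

Write exponents as rows I,T,Θ / cols X1,X2,X3,X4,X5,X6:
  I: [ 0 -1  1  0  1  0]
  T: [-1  0 -1  1  0 -1]
  Θ: [-1 -1  0  1  1 -1]
RREF → pivots at {X1,X2} ⇒ r = 2
n=6, r=2 ⇒ 4 dimensionless groups

4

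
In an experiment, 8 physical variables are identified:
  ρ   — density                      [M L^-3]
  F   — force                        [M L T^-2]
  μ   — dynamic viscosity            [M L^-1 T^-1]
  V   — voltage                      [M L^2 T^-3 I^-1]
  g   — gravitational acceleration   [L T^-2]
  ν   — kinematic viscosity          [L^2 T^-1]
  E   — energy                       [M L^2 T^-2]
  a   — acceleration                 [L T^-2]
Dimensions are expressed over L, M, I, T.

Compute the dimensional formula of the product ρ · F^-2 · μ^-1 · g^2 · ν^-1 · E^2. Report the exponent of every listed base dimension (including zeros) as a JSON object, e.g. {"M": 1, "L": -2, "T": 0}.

Write exponents as rows L,M,I,T / cols ρ,F,μ,V,g,ν,E,a:
  L: [-3  1 -1  2  1  2  2  1]
  M: [ 1  1  1  1  0  0  1  0]
  I: [ 0  0  0 -1  0  0  0  0]
  T: [ 0 -2 -1 -3 -2 -1 -2 -2]
  [L]: (1)·-3+(-2)·1+(-1)·-1+(2)·1+(-1)·2+(2)·2 = 0
  [M]: (1)·1+(-2)·1+(-1)·1+(2)·0+(-1)·0+(2)·1 = 0
  [I]: (1)·0+(-2)·0+(-1)·0+(2)·0+(-1)·0+(2)·0 = 0
  [T]: (1)·0+(-2)·-2+(-1)·-1+(2)·-2+(-1)·-1+(2)·-2 = -2
⇒ T^-2

{"L": 0, "M": 0, "I": 0, "T": -2}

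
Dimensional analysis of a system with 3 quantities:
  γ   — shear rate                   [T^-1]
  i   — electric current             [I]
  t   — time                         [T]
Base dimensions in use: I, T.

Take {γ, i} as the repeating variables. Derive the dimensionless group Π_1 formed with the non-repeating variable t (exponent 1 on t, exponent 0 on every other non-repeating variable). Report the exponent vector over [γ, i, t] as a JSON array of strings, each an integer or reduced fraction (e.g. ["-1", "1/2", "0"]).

["1", "0", "1"]

Dimensional matrix (I×T by γ×i×t):
  I: [ 0  1  0]
  T: [-1  0  1]
RREF → pivots at {γ,i} ⇒ r = 2
Pivot set = {γ,i}, free = {t}
RREF:
  r0: [   1    0   -1]
  r1: [   0    1    0]
Fix exponent of t at 1; solve each RREF row for its pivot's exponent:
  r0: exp(γ) + (-1)·1 = 0 ⇒ exp(γ) = 1
  r1: exp(i) + (0)·1 = 0 ⇒ exp(i) = 0
Π_1 = γ · t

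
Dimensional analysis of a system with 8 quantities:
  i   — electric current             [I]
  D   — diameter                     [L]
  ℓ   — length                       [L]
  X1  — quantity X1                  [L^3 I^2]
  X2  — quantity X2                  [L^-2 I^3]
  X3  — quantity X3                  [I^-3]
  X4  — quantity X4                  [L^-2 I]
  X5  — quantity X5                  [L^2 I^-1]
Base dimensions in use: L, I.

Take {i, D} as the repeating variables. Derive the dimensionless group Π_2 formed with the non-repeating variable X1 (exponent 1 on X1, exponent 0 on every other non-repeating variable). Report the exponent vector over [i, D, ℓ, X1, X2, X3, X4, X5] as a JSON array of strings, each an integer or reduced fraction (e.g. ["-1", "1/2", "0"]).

Dimensional matrix (L×I by i×D×ℓ×X1×X2×X3×X4×X5):
  L: [ 0  1  1  3 -2  0 -2  2]
  I: [ 1  0  0  2  3 -3  1 -1]
Row reduction gives pivot columns i,D; rank = 2
Pivot set = {i,D}, free = {ℓ,X1,X2,X3,X4,X5}
RREF:
  r0: [   1    0    0    2    3   -3    1   -1]
  r1: [   0    1    1    3   -2    0   -2    2]
Fix exponent of X1 at 1, ℓ at 0, X2 at 0, X3 at 0, X4 at 0, X5 at 0; solve each RREF row for its pivot's exponent:
  r0: exp(i) + (2)·1 = 0 ⇒ exp(i) = -2
  r1: exp(D) + (3)·1 = 0 ⇒ exp(D) = -3
Π_2 = i^-2 · D^-3 · X1

["-2", "-3", "0", "1", "0", "0", "0", "0"]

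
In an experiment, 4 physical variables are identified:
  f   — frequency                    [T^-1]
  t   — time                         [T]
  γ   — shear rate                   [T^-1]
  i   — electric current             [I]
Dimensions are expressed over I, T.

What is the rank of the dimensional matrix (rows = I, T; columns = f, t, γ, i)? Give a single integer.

Write exponents as rows I,T / cols f,t,γ,i:
  I: [ 0  0  0  1]
  T: [-1  1 -1  0]
Row reduction gives pivot columns f,i; rank = 2

2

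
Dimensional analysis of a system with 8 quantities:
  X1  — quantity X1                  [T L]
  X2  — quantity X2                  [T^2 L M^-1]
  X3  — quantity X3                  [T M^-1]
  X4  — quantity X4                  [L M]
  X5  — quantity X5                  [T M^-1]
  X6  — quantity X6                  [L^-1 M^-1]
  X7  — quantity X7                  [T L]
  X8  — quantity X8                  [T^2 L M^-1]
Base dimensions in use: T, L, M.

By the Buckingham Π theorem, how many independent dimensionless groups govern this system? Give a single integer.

Write exponents as rows T,L,M / cols X1,X2,X3,X4,X5,X6,X7,X8:
  T: [ 1  2  1  0  1  0  1  2]
  L: [ 1  1  0  1  0 -1  1  1]
  M: [ 0 -1 -1  1 -1 -1  0 -1]
Echelon form has 2 nonzero rows (pivots: X1,X2)
Π count = n − r = 8 − 2 = 6

6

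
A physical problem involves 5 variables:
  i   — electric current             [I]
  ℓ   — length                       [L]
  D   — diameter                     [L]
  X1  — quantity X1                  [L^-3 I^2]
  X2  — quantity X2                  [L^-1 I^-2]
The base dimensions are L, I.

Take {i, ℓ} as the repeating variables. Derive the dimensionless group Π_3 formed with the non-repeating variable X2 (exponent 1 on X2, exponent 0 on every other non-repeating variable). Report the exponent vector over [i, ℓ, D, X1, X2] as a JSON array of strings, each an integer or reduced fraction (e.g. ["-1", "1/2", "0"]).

["2", "1", "0", "0", "1"]

Exponent matrix [L,I] × [i,ℓ,D,X1,X2]:
  L: [ 0  1  1 -3 -1]
  I: [ 1  0  0  2 -2]
Row reduction gives pivot columns i,ℓ; rank = 2
Pivot set = {i,ℓ}, free = {D,X1,X2}
RREF:
  r0: [   1    0    0    2   -2]
  r1: [   0    1    1   -3   -1]
Fix exponent of X2 at 1, D at 0, X1 at 0; solve each RREF row for its pivot's exponent:
  r0: exp(i) + (-2)·1 = 0 ⇒ exp(i) = 2
  r1: exp(ℓ) + (-1)·1 = 0 ⇒ exp(ℓ) = 1
Π_3 = i^2 · ℓ · X2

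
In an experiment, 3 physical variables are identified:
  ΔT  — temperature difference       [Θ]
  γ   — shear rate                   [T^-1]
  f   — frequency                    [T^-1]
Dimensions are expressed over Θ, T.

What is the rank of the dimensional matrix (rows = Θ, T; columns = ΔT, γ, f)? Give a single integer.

2

Write exponents as rows Θ,T / cols ΔT,γ,f:
  Θ: [ 1  0  0]
  T: [ 0 -1 -1]
Row reduction gives pivot columns ΔT,γ; rank = 2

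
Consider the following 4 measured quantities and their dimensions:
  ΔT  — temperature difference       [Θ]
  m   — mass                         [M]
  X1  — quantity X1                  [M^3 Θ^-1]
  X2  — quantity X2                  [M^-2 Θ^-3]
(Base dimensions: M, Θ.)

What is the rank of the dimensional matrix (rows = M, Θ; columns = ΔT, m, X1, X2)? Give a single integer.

Write exponents as rows M,Θ / cols ΔT,m,X1,X2:
  M: [ 0  1  3 -2]
  Θ: [ 1  0 -1 -3]
Echelon form has 2 nonzero rows (pivots: ΔT,m)

2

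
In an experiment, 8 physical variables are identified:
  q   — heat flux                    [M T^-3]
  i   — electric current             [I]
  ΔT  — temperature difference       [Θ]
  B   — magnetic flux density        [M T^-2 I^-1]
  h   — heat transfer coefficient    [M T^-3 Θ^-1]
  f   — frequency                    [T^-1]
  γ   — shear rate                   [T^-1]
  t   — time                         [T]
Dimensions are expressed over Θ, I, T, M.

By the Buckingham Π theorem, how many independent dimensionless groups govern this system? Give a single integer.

4

Dimensional matrix (Θ×I×T×M by q×i×ΔT×B×h×f×γ×t):
  Θ: [ 0  0  1  0 -1  0  0  0]
  I: [ 0  1  0 -1  0  0  0  0]
  T: [-3  0  0 -2 -3 -1 -1  1]
  M: [ 1  0  0  1  1  0  0  0]
Echelon form has 4 nonzero rows (pivots: q,i,ΔT,B)
n=8, r=4 ⇒ 4 dimensionless groups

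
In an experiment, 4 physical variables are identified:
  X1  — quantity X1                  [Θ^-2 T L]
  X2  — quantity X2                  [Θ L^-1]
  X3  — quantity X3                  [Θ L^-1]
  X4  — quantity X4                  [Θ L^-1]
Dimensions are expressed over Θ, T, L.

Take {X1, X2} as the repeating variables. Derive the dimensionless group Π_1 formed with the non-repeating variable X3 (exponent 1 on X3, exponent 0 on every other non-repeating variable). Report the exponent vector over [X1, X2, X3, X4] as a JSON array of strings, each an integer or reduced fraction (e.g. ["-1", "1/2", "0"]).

["0", "-1", "1", "0"]

Exponent matrix [Θ,T,L] × [X1,X2,X3,X4]:
  Θ: [-2  1  1  1]
  T: [ 1  0  0  0]
  L: [ 1 -1 -1 -1]
RREF → pivots at {X1,X2} ⇒ r = 2
Repeat: X1,X2; free: X3,X4
RREF:
  r0: [   1    0    0    0]
  r1: [   0    1    1    1]
  r2: [   0    0    0    0]
Fix exponent of X3 at 1, X4 at 0; solve each RREF row for its pivot's exponent:
  r0: exp(X1) + (0)·1 = 0 ⇒ exp(X1) = 0
  r1: exp(X2) + (1)·1 = 0 ⇒ exp(X2) = -1
Π_1 = X2^-1 · X3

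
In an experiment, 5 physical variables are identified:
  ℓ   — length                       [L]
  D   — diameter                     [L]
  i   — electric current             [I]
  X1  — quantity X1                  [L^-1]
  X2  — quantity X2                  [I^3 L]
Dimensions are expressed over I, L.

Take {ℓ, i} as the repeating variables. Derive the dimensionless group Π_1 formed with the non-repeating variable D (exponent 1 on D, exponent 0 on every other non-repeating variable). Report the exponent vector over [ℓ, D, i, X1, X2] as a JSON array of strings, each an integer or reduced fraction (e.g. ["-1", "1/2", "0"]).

Dimensional matrix (I×L by ℓ×D×i×X1×X2):
  I: [ 0  0  1  0  3]
  L: [ 1  1  0 -1  1]
Row reduction gives pivot columns ℓ,i; rank = 2
Repeat: ℓ,i; free: D,X1,X2
RREF:
  r0: [   1    1    0   -1    1]
  r1: [   0    0    1    0    3]
Fix exponent of D at 1, X1 at 0, X2 at 0; solve each RREF row for its pivot's exponent:
  r0: exp(ℓ) + (1)·1 = 0 ⇒ exp(ℓ) = -1
  r1: exp(i) + (0)·1 = 0 ⇒ exp(i) = 0
Π_1 = ℓ^-1 · D

["-1", "1", "0", "0", "0"]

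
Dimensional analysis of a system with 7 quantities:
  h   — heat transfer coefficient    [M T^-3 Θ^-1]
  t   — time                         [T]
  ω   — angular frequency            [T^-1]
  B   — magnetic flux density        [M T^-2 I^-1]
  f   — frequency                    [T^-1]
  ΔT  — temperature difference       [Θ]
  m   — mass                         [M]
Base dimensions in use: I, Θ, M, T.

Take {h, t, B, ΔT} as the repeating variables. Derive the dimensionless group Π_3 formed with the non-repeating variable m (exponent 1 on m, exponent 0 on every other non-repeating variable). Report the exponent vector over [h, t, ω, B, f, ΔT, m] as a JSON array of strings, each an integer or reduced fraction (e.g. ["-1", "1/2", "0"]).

Write exponents as rows I,Θ,M,T / cols h,t,ω,B,f,ΔT,m:
  I: [ 0  0  0 -1  0  0  0]
  Θ: [-1  0  0  0  0  1  0]
  M: [ 1  0  0  1  0  0  1]
  T: [-3  1 -1 -2 -1  0  0]
RREF → pivots at {h,t,B,ΔT} ⇒ r = 4
Repeat: h,t,B,ΔT; free: ω,f,m
RREF:
  r0: [   1    0    0    0    0    0    1]
  r1: [   0    1   -1    0   -1    0    3]
  r2: [   0    0    0    1    0    0    0]
  r3: [   0    0    0    0    0    1    1]
Fix exponent of m at 1, ω at 0, f at 0; solve each RREF row for its pivot's exponent:
  r0: exp(h) + (1)·1 = 0 ⇒ exp(h) = -1
  r1: exp(t) + (3)·1 = 0 ⇒ exp(t) = -3
  r2: exp(B) + (0)·1 = 0 ⇒ exp(B) = 0
  r3: exp(ΔT) + (1)·1 = 0 ⇒ exp(ΔT) = -1
Π_3 = h^-1 · t^-3 · ΔT^-1 · m

["-1", "-3", "0", "0", "0", "-1", "1"]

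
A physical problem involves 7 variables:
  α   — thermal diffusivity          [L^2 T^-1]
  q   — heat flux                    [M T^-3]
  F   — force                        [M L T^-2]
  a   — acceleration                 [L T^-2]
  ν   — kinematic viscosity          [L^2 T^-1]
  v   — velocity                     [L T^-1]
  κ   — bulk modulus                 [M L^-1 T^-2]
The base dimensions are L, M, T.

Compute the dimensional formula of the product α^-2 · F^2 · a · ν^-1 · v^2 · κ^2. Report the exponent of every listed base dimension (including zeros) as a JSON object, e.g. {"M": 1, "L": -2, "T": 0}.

{"L": -3, "M": 4, "T": -9}

Exponent matrix [L,M,T] × [α,q,F,a,ν,v,κ]:
  L: [ 2  0  1  1  2  1 -1]
  M: [ 0  1  1  0  0  0  1]
  T: [-1 -3 -2 -2 -1 -1 -2]
  [L]: (-2)·2+(2)·1+(1)·1+(-1)·2+(2)·1+(2)·-1 = -3
  [M]: (-2)·0+(2)·1+(1)·0+(-1)·0+(2)·0+(2)·1 = 4
  [T]: (-2)·-1+(2)·-2+(1)·-2+(-1)·-1+(2)·-1+(2)·-2 = -9
⇒ L^-3 M^4 T^-9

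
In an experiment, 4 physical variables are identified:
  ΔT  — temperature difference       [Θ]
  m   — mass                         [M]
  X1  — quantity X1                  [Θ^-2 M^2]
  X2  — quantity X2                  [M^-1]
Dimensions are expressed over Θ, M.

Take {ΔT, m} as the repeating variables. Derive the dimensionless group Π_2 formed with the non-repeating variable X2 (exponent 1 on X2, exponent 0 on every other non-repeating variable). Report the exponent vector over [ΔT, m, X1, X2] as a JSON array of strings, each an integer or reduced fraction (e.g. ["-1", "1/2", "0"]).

["0", "1", "0", "1"]

Exponent matrix [Θ,M] × [ΔT,m,X1,X2]:
  Θ: [ 1  0 -2  0]
  M: [ 0  1  2 -1]
Echelon form has 2 nonzero rows (pivots: ΔT,m)
Repeat: ΔT,m; free: X1,X2
RREF:
  r0: [   1    0   -2    0]
  r1: [   0    1    2   -1]
Fix exponent of X2 at 1, X1 at 0; solve each RREF row for its pivot's exponent:
  r0: exp(ΔT) + (0)·1 = 0 ⇒ exp(ΔT) = 0
  r1: exp(m) + (-1)·1 = 0 ⇒ exp(m) = 1
Π_2 = m · X2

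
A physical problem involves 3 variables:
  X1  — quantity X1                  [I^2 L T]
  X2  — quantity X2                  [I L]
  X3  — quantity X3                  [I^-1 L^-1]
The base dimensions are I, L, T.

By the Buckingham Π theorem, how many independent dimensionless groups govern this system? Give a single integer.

Write exponents as rows I,L,T / cols X1,X2,X3:
  I: [ 2  1 -1]
  L: [ 1  1 -1]
  T: [ 1  0  0]
Row reduction gives pivot columns X1,X2; rank = 2
Π count = n − r = 3 − 2 = 1

1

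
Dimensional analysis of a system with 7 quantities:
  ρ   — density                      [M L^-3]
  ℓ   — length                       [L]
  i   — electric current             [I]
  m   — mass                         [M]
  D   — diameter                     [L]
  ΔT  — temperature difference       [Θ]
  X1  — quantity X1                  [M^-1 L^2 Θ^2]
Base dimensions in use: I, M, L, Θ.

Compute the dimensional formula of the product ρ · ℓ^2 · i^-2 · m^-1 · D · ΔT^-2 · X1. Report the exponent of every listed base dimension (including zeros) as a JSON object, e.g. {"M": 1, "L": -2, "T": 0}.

Exponent matrix [I,M,L,Θ] × [ρ,ℓ,i,m,D,ΔT,X1]:
  I: [ 0  0  1  0  0  0  0]
  M: [ 1  0  0  1  0  0 -1]
  L: [-3  1  0  0  1  0  2]
  Θ: [ 0  0  0  0  0  1  2]
  [I]: (1)·0+(2)·0+(-2)·1+(-1)·0+(1)·0+(-2)·0+(1)·0 = -2
  [M]: (1)·1+(2)·0+(-2)·0+(-1)·1+(1)·0+(-2)·0+(1)·-1 = -1
  [L]: (1)·-3+(2)·1+(-2)·0+(-1)·0+(1)·1+(-2)·0+(1)·2 = 2
  [Θ]: (1)·0+(2)·0+(-2)·0+(-1)·0+(1)·0+(-2)·1+(1)·2 = 0
⇒ I^-2 M^-1 L^2

{"I": -2, "M": -1, "L": 2, "Θ": 0}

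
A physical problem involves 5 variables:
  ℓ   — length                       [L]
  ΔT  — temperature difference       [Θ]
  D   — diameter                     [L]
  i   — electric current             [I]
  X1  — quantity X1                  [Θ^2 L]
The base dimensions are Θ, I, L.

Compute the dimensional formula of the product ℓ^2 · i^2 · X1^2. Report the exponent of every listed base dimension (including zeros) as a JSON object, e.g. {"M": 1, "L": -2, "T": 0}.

{"Θ": 4, "I": 2, "L": 4}

Dimensional matrix (Θ×I×L by ℓ×ΔT×D×i×X1):
  Θ: [ 0  1  0  0  2]
  I: [ 0  0  0  1  0]
  L: [ 1  0  1  0  1]
  [Θ]: (2)·0+(2)·0+(2)·2 = 4
  [I]: (2)·0+(2)·1+(2)·0 = 2
  [L]: (2)·1+(2)·0+(2)·1 = 4
⇒ Θ^4 I^2 L^4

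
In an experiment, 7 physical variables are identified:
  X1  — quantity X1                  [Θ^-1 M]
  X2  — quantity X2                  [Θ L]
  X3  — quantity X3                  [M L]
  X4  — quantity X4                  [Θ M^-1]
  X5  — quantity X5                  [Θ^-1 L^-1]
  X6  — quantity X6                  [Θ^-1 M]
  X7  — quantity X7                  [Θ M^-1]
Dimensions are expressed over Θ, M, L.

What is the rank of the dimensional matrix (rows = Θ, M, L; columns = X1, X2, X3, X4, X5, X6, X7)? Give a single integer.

Write exponents as rows Θ,M,L / cols X1,X2,X3,X4,X5,X6,X7:
  Θ: [-1  1  0  1 -1 -1  1]
  M: [ 1  0  1 -1  0  1 -1]
  L: [ 0  1  1  0 -1  0  0]
Echelon form has 2 nonzero rows (pivots: X1,X2)

2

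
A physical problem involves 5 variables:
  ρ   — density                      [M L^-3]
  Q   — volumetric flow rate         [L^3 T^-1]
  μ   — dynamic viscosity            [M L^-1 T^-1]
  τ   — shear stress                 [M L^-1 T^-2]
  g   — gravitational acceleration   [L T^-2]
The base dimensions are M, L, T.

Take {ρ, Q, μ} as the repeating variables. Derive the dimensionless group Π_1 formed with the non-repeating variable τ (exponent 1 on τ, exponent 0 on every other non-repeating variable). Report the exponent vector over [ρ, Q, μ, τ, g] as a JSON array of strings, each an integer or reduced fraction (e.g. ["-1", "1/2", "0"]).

Exponent matrix [M,L,T] × [ρ,Q,μ,τ,g]:
  M: [ 1  0  1  1  0]
  L: [-3  3 -1 -1  1]
  T: [ 0 -1 -1 -2 -2]
Row reduction gives pivot columns ρ,Q,μ; rank = 3
Pivot set = {ρ,Q,μ}, free = {τ,g}
RREF:
  r0: [   1    0    0   -3   -5]
  r1: [   0    1    0   -2   -3]
  r2: [   0    0    1    4    5]
Fix exponent of τ at 1, g at 0; solve each RREF row for its pivot's exponent:
  r0: exp(ρ) + (-3)·1 = 0 ⇒ exp(ρ) = 3
  r1: exp(Q) + (-2)·1 = 0 ⇒ exp(Q) = 2
  r2: exp(μ) + (4)·1 = 0 ⇒ exp(μ) = -4
Π_1 = ρ^3 · Q^2 · μ^-4 · τ

["3", "2", "-4", "1", "0"]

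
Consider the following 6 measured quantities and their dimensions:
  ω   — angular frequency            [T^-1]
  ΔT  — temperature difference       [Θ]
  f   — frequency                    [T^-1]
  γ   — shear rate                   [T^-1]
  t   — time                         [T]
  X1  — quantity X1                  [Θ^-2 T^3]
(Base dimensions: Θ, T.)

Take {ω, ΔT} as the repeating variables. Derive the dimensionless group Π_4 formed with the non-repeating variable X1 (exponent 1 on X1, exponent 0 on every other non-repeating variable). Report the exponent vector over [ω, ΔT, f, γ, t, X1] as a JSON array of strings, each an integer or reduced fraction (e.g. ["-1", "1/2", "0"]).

["3", "2", "0", "0", "0", "1"]

Write exponents as rows Θ,T / cols ω,ΔT,f,γ,t,X1:
  Θ: [ 0  1  0  0  0 -2]
  T: [-1  0 -1 -1  1  3]
Echelon form has 2 nonzero rows (pivots: ω,ΔT)
Pivot set = {ω,ΔT}, free = {f,γ,t,X1}
RREF:
  r0: [   1    0    1    1   -1   -3]
  r1: [   0    1    0    0    0   -2]
Fix exponent of X1 at 1, f at 0, γ at 0, t at 0; solve each RREF row for its pivot's exponent:
  r0: exp(ω) + (-3)·1 = 0 ⇒ exp(ω) = 3
  r1: exp(ΔT) + (-2)·1 = 0 ⇒ exp(ΔT) = 2
Π_4 = ω^3 · ΔT^2 · X1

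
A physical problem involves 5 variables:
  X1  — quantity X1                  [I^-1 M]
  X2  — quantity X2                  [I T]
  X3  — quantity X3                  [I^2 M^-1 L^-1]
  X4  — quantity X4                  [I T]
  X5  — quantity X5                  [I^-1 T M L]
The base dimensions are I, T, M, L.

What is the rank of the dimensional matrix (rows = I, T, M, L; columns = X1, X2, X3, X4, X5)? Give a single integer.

Exponent matrix [I,T,M,L] × [X1,X2,X3,X4,X5]:
  I: [-1  1  2  1 -1]
  T: [ 0  1  0  1  1]
  M: [ 1  0 -1  0  1]
  L: [ 0  0 -1  0  1]
RREF → pivots at {X1,X2,X3} ⇒ r = 3

3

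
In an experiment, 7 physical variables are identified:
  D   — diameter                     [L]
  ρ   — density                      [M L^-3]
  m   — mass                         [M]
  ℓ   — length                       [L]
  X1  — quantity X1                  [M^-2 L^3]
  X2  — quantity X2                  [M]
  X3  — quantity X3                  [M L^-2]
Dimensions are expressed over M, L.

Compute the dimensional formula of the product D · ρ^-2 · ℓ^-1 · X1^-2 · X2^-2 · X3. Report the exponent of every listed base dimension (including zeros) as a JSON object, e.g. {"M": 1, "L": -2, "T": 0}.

{"M": 1, "L": -2}

Write exponents as rows M,L / cols D,ρ,m,ℓ,X1,X2,X3:
  M: [ 0  1  1  0 -2  1  1]
  L: [ 1 -3  0  1  3  0 -2]
  [M]: (1)·0+(-2)·1+(-1)·0+(-2)·-2+(-2)·1+(1)·1 = 1
  [L]: (1)·1+(-2)·-3+(-1)·1+(-2)·3+(-2)·0+(1)·-2 = -2
⇒ M L^-2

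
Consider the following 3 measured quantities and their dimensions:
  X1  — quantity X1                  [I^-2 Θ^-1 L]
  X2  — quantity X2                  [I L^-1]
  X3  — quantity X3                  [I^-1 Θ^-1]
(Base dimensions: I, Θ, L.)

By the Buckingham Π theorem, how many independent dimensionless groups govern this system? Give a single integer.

Exponent matrix [I,Θ,L] × [X1,X2,X3]:
  I: [-2  1 -1]
  Θ: [-1  0 -1]
  L: [ 1 -1  0]
Row reduction gives pivot columns X1,X2; rank = 2
Π count = n − r = 3 − 2 = 1

1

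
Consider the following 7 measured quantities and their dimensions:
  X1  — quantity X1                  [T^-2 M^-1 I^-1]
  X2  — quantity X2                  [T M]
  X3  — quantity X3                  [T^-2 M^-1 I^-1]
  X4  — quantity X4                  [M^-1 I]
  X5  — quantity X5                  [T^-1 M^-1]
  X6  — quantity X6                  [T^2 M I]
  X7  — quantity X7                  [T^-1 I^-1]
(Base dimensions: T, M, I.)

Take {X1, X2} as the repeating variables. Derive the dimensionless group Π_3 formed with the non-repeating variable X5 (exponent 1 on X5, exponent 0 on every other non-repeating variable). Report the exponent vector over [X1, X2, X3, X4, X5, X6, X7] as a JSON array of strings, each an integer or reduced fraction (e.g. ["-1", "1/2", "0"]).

Write exponents as rows T,M,I / cols X1,X2,X3,X4,X5,X6,X7:
  T: [-2  1 -2  0 -1  2 -1]
  M: [-1  1 -1 -1 -1  1  0]
  I: [-1  0 -1  1  0  1 -1]
Echelon form has 2 nonzero rows (pivots: X1,X2)
Repeat: X1,X2; free: X3,X4,X5,X6,X7
RREF:
  r0: [   1    0    1   -1    0   -1    1]
  r1: [   0    1    0   -2   -1    0    1]
  r2: [   0    0    0    0    0    0    0]
Fix exponent of X5 at 1, X3 at 0, X4 at 0, X6 at 0, X7 at 0; solve each RREF row for its pivot's exponent:
  r0: exp(X1) + (0)·1 = 0 ⇒ exp(X1) = 0
  r1: exp(X2) + (-1)·1 = 0 ⇒ exp(X2) = 1
Π_3 = X2 · X5

["0", "1", "0", "0", "1", "0", "0"]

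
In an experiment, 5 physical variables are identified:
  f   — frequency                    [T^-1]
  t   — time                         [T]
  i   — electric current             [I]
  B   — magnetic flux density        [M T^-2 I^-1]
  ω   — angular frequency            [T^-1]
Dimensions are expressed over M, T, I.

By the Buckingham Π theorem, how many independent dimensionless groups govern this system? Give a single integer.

Exponent matrix [M,T,I] × [f,t,i,B,ω]:
  M: [ 0  0  0  1  0]
  T: [-1  1  0 -2 -1]
  I: [ 0  0  1 -1  0]
RREF → pivots at {f,i,B} ⇒ r = 3
n=5, r=3 ⇒ 2 dimensionless groups

2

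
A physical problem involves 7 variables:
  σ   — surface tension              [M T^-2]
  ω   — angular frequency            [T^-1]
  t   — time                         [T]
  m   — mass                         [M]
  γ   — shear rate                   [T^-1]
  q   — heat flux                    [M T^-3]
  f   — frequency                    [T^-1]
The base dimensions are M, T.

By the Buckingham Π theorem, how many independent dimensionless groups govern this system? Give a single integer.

Dimensional matrix (M×T by σ×ω×t×m×γ×q×f):
  M: [ 1  0  0  1  0  1  0]
  T: [-2 -1  1  0 -1 -3 -1]
Echelon form has 2 nonzero rows (pivots: σ,ω)
n=7, r=2 ⇒ 5 dimensionless groups

5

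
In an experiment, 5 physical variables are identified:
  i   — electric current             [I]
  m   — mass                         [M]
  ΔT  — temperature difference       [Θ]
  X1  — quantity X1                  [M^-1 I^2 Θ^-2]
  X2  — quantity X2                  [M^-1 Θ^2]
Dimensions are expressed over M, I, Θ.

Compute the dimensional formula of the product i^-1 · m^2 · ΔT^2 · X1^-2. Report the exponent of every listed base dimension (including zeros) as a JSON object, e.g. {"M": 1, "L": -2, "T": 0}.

Dimensional matrix (M×I×Θ by i×m×ΔT×X1×X2):
  M: [ 0  1  0 -1 -1]
  I: [ 1  0  0  2  0]
  Θ: [ 0  0  1 -2  2]
  [M]: (-1)·0+(2)·1+(2)·0+(-2)·-1 = 4
  [I]: (-1)·1+(2)·0+(2)·0+(-2)·2 = -5
  [Θ]: (-1)·0+(2)·0+(2)·1+(-2)·-2 = 6
⇒ M^4 I^-5 Θ^6

{"M": 4, "I": -5, "Θ": 6}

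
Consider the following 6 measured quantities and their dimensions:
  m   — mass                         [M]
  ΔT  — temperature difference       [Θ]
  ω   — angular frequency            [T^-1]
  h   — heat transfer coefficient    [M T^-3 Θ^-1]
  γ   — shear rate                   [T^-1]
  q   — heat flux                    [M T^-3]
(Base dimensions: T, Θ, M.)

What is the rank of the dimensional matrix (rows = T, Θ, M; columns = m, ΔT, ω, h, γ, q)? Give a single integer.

3

Write exponents as rows T,Θ,M / cols m,ΔT,ω,h,γ,q:
  T: [ 0  0 -1 -3 -1 -3]
  Θ: [ 0  1  0 -1  0  0]
  M: [ 1  0  0  1  0  1]
RREF → pivots at {m,ΔT,ω} ⇒ r = 3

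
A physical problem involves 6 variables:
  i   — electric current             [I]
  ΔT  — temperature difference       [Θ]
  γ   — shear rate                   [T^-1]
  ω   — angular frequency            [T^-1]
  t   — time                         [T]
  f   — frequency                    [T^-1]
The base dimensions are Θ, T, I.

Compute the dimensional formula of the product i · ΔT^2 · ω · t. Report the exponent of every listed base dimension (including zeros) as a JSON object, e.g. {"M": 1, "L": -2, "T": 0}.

Dimensional matrix (Θ×T×I by i×ΔT×γ×ω×t×f):
  Θ: [ 0  1  0  0  0  0]
  T: [ 0  0 -1 -1  1 -1]
  I: [ 1  0  0  0  0  0]
  [Θ]: (1)·0+(2)·1+(1)·0+(1)·0 = 2
  [T]: (1)·0+(2)·0+(1)·-1+(1)·1 = 0
  [I]: (1)·1+(2)·0+(1)·0+(1)·0 = 1
⇒ Θ^2 I

{"Θ": 2, "T": 0, "I": 1}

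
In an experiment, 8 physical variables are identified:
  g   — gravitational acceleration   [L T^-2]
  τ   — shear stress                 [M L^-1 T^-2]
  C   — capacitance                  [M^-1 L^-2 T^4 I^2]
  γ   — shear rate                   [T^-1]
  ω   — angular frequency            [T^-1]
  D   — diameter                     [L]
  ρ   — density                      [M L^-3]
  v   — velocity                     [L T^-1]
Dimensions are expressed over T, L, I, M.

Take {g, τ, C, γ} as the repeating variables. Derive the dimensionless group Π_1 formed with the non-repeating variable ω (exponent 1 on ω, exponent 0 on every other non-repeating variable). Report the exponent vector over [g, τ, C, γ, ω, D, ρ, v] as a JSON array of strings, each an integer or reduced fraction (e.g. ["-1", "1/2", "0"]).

["0", "0", "0", "-1", "1", "0", "0", "0"]

Dimensional matrix (T×L×I×M by g×τ×C×γ×ω×D×ρ×v):
  T: [-2 -2  4 -1 -1  0  0 -1]
  L: [ 1 -1 -2  0  0  1 -3  1]
  I: [ 0  0  2  0  0  0  0  0]
  M: [ 0  1 -1  0  0  0  1  0]
Echelon form has 4 nonzero rows (pivots: g,τ,C,γ)
Repeat: g,τ,C,γ; free: ω,D,ρ,v
RREF:
  r0: [   1    0    0    0    0    1   -2    1]
  r1: [   0    1    0    0    0    0    1    0]
  r2: [   0    0    1    0    0    0    0    0]
  r3: [   0    0    0    1    1   -2    2   -1]
Fix exponent of ω at 1, D at 0, ρ at 0, v at 0; solve each RREF row for its pivot's exponent:
  r0: exp(g) + (0)·1 = 0 ⇒ exp(g) = 0
  r1: exp(τ) + (0)·1 = 0 ⇒ exp(τ) = 0
  r2: exp(C) + (0)·1 = 0 ⇒ exp(C) = 0
  r3: exp(γ) + (1)·1 = 0 ⇒ exp(γ) = -1
Π_1 = γ^-1 · ω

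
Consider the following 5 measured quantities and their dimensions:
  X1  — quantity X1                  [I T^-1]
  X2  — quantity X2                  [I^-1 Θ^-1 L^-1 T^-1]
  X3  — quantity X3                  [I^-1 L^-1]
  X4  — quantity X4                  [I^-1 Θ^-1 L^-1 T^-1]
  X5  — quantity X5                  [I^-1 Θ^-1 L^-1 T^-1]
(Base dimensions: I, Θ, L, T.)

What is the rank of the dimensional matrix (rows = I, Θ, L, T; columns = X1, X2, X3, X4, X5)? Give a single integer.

Exponent matrix [I,Θ,L,T] × [X1,X2,X3,X4,X5]:
  I: [ 1 -1 -1 -1 -1]
  Θ: [ 0 -1  0 -1 -1]
  L: [ 0 -1 -1 -1 -1]
  T: [-1 -1  0 -1 -1]
Echelon form has 3 nonzero rows (pivots: X1,X2,X3)

3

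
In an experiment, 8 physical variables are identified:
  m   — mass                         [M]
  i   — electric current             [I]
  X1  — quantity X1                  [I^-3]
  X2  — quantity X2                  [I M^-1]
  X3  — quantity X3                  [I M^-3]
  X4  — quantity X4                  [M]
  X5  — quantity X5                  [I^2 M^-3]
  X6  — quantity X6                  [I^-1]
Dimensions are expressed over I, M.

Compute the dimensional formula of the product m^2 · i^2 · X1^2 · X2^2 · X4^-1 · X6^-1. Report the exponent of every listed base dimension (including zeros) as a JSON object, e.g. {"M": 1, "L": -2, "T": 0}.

Dimensional matrix (I×M by m×i×X1×X2×X3×X4×X5×X6):
  I: [ 0  1 -3  1  1  0  2 -1]
  M: [ 1  0  0 -1 -3  1 -3  0]
  [I]: (2)·0+(2)·1+(2)·-3+(2)·1+(-1)·0+(-1)·-1 = -1
  [M]: (2)·1+(2)·0+(2)·0+(2)·-1+(-1)·1+(-1)·0 = -1
⇒ I^-1 M^-1

{"I": -1, "M": -1}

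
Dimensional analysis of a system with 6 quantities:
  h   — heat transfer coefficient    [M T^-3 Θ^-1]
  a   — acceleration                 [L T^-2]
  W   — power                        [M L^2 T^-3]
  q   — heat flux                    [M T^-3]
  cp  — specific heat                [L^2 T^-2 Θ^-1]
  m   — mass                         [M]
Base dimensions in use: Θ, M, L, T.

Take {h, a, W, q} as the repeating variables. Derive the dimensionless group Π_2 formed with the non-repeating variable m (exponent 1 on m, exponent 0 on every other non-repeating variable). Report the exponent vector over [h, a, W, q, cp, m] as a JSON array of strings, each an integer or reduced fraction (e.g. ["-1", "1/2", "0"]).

Write exponents as rows Θ,M,L,T / cols h,a,W,q,cp,m:
  Θ: [-1  0  0  0 -1  0]
  M: [ 1  0  1  1  0  1]
  L: [ 0  1  2  0  2  0]
  T: [-3 -2 -3 -3 -2  0]
Row reduction gives pivot columns h,a,W,q; rank = 4
Repeat: h,a,W,q; free: cp,m
RREF:
  r0: [   1    0    0    0    1    0]
  r1: [   0    1    0    0    1 -3/2]
  r2: [   0    0    1    0  1/2  3/4]
  r3: [   0    0    0    1 -3/2  1/4]
Fix exponent of m at 1, cp at 0; solve each RREF row for its pivot's exponent:
  r0: exp(h) + (0)·1 = 0 ⇒ exp(h) = 0
  r1: exp(a) + (-3/2)·1 = 0 ⇒ exp(a) = 3/2
  r2: exp(W) + (3/4)·1 = 0 ⇒ exp(W) = -3/4
  r3: exp(q) + (1/4)·1 = 0 ⇒ exp(q) = -1/4
Π_2 = a^(3/2) · W^(-3/4) · q^(-1/4) · m

["0", "3/2", "-3/4", "-1/4", "0", "1"]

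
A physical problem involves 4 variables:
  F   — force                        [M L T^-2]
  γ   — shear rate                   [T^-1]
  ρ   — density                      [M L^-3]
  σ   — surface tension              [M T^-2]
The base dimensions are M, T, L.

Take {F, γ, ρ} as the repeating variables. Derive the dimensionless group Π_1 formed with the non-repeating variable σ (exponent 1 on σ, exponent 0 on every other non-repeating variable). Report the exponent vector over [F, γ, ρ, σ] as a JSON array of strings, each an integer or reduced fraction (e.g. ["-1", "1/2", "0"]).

["-3/4", "-1/2", "-1/4", "1"]

Dimensional matrix (M×T×L by F×γ×ρ×σ):
  M: [ 1  0  1  1]
  T: [-2 -1  0 -2]
  L: [ 1  0 -3  0]
Row reduction gives pivot columns F,γ,ρ; rank = 3
Repeat: F,γ,ρ; free: σ
RREF:
  r0: [   1    0    0  3/4]
  r1: [   0    1    0  1/2]
  r2: [   0    0    1  1/4]
Fix exponent of σ at 1; solve each RREF row for its pivot's exponent:
  r0: exp(F) + (3/4)·1 = 0 ⇒ exp(F) = -3/4
  r1: exp(γ) + (1/2)·1 = 0 ⇒ exp(γ) = -1/2
  r2: exp(ρ) + (1/4)·1 = 0 ⇒ exp(ρ) = -1/4
Π_1 = F^(-3/4) · γ^(-1/2) · ρ^(-1/4) · σ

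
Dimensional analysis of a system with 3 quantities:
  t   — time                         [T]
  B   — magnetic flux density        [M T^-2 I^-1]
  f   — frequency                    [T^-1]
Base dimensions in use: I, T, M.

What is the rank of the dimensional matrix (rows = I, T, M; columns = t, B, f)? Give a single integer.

Write exponents as rows I,T,M / cols t,B,f:
  I: [ 0 -1  0]
  T: [ 1 -2 -1]
  M: [ 0  1  0]
Row reduction gives pivot columns t,B; rank = 2

2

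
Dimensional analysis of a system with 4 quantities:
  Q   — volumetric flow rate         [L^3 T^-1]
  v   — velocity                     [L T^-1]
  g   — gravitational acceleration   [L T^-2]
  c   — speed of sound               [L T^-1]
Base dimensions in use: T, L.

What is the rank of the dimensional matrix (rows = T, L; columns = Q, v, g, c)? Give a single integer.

2

Write exponents as rows T,L / cols Q,v,g,c:
  T: [-1 -1 -2 -1]
  L: [ 3  1  1  1]
Echelon form has 2 nonzero rows (pivots: Q,v)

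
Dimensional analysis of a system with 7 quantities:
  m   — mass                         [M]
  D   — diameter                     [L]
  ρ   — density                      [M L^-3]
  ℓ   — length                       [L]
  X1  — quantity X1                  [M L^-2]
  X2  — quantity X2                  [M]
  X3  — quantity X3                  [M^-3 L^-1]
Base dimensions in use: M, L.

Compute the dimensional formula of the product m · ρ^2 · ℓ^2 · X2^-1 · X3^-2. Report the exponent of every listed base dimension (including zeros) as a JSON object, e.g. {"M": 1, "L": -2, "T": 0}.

Write exponents as rows M,L / cols m,D,ρ,ℓ,X1,X2,X3:
  M: [ 1  0  1  0  1  1 -3]
  L: [ 0  1 -3  1 -2  0 -1]
  [M]: (1)·1+(2)·1+(2)·0+(-1)·1+(-2)·-3 = 8
  [L]: (1)·0+(2)·-3+(2)·1+(-1)·0+(-2)·-1 = -2
⇒ M^8 L^-2

{"M": 8, "L": -2}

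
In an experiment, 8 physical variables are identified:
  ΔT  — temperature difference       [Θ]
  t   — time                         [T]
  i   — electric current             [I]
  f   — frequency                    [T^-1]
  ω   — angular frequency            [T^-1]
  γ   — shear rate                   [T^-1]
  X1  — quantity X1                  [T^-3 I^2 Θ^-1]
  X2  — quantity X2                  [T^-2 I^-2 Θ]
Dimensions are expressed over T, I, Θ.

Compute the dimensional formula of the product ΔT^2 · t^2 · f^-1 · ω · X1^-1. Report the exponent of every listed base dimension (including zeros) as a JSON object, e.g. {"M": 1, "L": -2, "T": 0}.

Dimensional matrix (T×I×Θ by ΔT×t×i×f×ω×γ×X1×X2):
  T: [ 0  1  0 -1 -1 -1 -3 -2]
  I: [ 0  0  1  0  0  0  2 -2]
  Θ: [ 1  0  0  0  0  0 -1  1]
  [T]: (2)·0+(2)·1+(-1)·-1+(1)·-1+(-1)·-3 = 5
  [I]: (2)·0+(2)·0+(-1)·0+(1)·0+(-1)·2 = -2
  [Θ]: (2)·1+(2)·0+(-1)·0+(1)·0+(-1)·-1 = 3
⇒ T^5 I^-2 Θ^3

{"T": 5, "I": -2, "Θ": 3}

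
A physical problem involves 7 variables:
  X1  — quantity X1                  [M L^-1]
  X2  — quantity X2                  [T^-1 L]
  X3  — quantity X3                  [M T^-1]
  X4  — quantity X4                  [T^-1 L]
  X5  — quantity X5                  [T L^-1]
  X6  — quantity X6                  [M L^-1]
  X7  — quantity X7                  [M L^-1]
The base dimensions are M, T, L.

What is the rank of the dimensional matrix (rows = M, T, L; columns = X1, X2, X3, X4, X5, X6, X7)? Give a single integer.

2

Exponent matrix [M,T,L] × [X1,X2,X3,X4,X5,X6,X7]:
  M: [ 1  0  1  0  0  1  1]
  T: [ 0 -1 -1 -1  1  0  0]
  L: [-1  1  0  1 -1 -1 -1]
RREF → pivots at {X1,X2} ⇒ r = 2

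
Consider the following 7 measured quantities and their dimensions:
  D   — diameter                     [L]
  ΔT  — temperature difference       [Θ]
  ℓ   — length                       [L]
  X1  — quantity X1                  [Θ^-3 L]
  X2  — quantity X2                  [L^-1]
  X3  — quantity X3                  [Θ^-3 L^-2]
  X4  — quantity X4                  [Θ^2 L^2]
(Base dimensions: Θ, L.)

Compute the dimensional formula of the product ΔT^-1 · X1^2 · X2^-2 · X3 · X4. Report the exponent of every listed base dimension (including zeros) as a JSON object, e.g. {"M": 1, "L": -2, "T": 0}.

{"Θ": -8, "L": 4}

Exponent matrix [Θ,L] × [D,ΔT,ℓ,X1,X2,X3,X4]:
  Θ: [ 0  1  0 -3  0 -3  2]
  L: [ 1  0  1  1 -1 -2  2]
  [Θ]: (-1)·1+(2)·-3+(-2)·0+(1)·-3+(1)·2 = -8
  [L]: (-1)·0+(2)·1+(-2)·-1+(1)·-2+(1)·2 = 4
⇒ Θ^-8 L^4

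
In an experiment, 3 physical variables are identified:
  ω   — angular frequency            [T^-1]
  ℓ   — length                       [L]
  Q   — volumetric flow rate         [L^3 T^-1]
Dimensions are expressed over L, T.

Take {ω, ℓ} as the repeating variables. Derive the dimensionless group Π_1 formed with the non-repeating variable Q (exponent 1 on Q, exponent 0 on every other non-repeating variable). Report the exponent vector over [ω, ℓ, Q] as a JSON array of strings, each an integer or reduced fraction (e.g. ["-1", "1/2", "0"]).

Write exponents as rows L,T / cols ω,ℓ,Q:
  L: [ 0  1  3]
  T: [-1  0 -1]
Echelon form has 2 nonzero rows (pivots: ω,ℓ)
Repeat: ω,ℓ; free: Q
RREF:
  r0: [   1    0    1]
  r1: [   0    1    3]
Fix exponent of Q at 1; solve each RREF row for its pivot's exponent:
  r0: exp(ω) + (1)·1 = 0 ⇒ exp(ω) = -1
  r1: exp(ℓ) + (3)·1 = 0 ⇒ exp(ℓ) = -3
Π_1 = ω^-1 · ℓ^-3 · Q

["-1", "-3", "1"]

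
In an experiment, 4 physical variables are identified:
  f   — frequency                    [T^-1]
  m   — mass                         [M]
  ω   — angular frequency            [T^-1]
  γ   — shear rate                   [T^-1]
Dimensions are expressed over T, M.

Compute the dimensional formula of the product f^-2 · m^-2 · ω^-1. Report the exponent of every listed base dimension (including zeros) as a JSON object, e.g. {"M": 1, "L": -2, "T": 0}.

Write exponents as rows T,M / cols f,m,ω,γ:
  T: [-1  0 -1 -1]
  M: [ 0  1  0  0]
  [T]: (-2)·-1+(-2)·0+(-1)·-1 = 3
  [M]: (-2)·0+(-2)·1+(-1)·0 = -2
⇒ T^3 M^-2

{"T": 3, "M": -2}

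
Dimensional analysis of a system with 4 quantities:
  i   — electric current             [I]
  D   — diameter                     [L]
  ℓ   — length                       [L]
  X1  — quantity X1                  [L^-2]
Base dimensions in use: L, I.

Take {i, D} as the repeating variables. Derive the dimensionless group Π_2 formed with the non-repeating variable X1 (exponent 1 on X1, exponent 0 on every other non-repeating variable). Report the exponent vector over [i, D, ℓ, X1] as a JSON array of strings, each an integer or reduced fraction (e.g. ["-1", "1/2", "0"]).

["0", "2", "0", "1"]

Write exponents as rows L,I / cols i,D,ℓ,X1:
  L: [ 0  1  1 -2]
  I: [ 1  0  0  0]
Echelon form has 2 nonzero rows (pivots: i,D)
Pivot set = {i,D}, free = {ℓ,X1}
RREF:
  r0: [   1    0    0    0]
  r1: [   0    1    1   -2]
Fix exponent of X1 at 1, ℓ at 0; solve each RREF row for its pivot's exponent:
  r0: exp(i) + (0)·1 = 0 ⇒ exp(i) = 0
  r1: exp(D) + (-2)·1 = 0 ⇒ exp(D) = 2
Π_2 = D^2 · X1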